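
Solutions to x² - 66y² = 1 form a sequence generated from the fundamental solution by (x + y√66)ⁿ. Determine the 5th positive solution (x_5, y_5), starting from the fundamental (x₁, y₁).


Step 1: Find the fundamental solution (x₁, y₁) of x² - 66y² = 1.
  Expand √66 as a continued fraction. a₀ = ⌊√66⌋ = 8; iterate m_{k+1} = d_k·a_k − m_k, d_{k+1} = (66 − m_{k+1}²)/d_k, a_{k+1} = ⌊(a₀ + m_{k+1})/d_{k+1}⌋ (starting m₀ = 0, d₀ = 1), with convergents p_k = a_k·p_{k-1} + p_{k-2}, q_k = a_k·q_{k-1} + q_{k-2} (p₋₁ = 1, q₋₁ = 0):
  k = 0: a₀ = 8; p₀/q₀ = 8/1; p₀² − 66·q₀² = 64 − 66 = -2.
  k = 1: m = 8, d = 2, a = ⌊(8 + 8)/2⌋ = 8; p/q = (8·8 + 1)/(8·1 + 0) = 65/8; p² − 66·q² = 4225 − 4224 = 1.
  The first convergent with p² − 66·q² = 1 gives the fundamental solution (x₁, y₁) = (65, 8).
Step 2: Apply the recurrence (x_{n+1}, y_{n+1}) = (x₁x_n + 66y₁y_n, x₁y_n + y₁x_n) repeatedly.
  From (x_1, y_1) = (65, 8): x_2 = 65·65 + 66·8·8 = 8449; y_2 = 65·8 + 8·65 = 1040.
  From (x_2, y_2) = (8449, 1040): x_3 = 65·8449 + 66·8·1040 = 1098305; y_3 = 65·1040 + 8·8449 = 135192.
  From (x_3, y_3) = (1098305, 135192): x_4 = 65·1098305 + 66·8·135192 = 142771201; y_4 = 65·135192 + 8·1098305 = 17573920.
  From (x_4, y_4) = (142771201, 17573920): x_5 = 65·142771201 + 66·8·17573920 = 18559157825; y_5 = 65·17573920 + 8·142771201 = 2284474408.
Step 3: Verify x_5² - 66·y_5² = 344442339173258730625 - 344442339173258730624 = 1 (should be 1). ✓

(x_1, y_1) = (65, 8); (x_5, y_5) = (18559157825, 2284474408).


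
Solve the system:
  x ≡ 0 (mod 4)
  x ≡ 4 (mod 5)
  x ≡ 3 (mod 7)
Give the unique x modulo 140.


Moduli 4, 5, 7 are pairwise coprime; by CRT there is a unique solution modulo M = 4 · 5 · 7 = 140.
Solve pairwise, accumulating the modulus:
  Start with x ≡ 0 (mod 4).
  Combine with x ≡ 4 (mod 5): since gcd(4, 5) = 1, we get a unique residue mod 20.
    Write x = 0 + 4·t and substitute into x ≡ 4 (mod 5): 4·t ≡ 4 − 0 = 4 (mod 5).
    The inverse of 4 mod 5 is 4 (since 4·4 = 16 = 3·5 + 1), so t ≡ 4·4 = 16 ≡ 1 (mod 5).
    Then x = 0 + 4·1 = 4, valid modulo lcm(4, 5) = 20: x ≡ 4 (mod 20).
  Combine with x ≡ 3 (mod 7): since gcd(20, 7) = 1, we get a unique residue mod 140.
    Write x = 4 + 20·t and substitute into x ≡ 3 (mod 7): 20·t ≡ 3 − 4 = -1 (mod 7).
    Reduce coefficients mod 7: 6·t ≡ 6 (mod 7).
    The inverse of 6 mod 7 is 6 (since 6·6 = 36 = 5·7 + 1), so t ≡ 6·6 = 36 ≡ 1 (mod 7).
    Then x = 4 + 20·1 = 24, valid modulo lcm(20, 7) = 140: x ≡ 24 (mod 140).
Verify: 24 mod 4 = 0 ✓, 24 mod 5 = 4 ✓, 24 mod 7 = 3 ✓.

x ≡ 24 (mod 140).


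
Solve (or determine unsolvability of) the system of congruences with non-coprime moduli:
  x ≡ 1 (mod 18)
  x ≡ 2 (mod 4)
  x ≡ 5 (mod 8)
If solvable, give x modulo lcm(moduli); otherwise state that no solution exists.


Moduli 18, 4, 8 are not pairwise coprime, so CRT works modulo lcm(m_i) when all pairwise compatibility conditions hold.
Pairwise compatibility: gcd(m_i, m_j) must divide a_i - a_j for every pair.
Merge one congruence at a time:
  Start: x ≡ 1 (mod 18).
  Combine with x ≡ 2 (mod 4): gcd(18, 4) = 2, and 2 - 1 = 1 is NOT divisible by 2.
    ⇒ system is inconsistent (no integer solution).

No solution (the system is inconsistent).


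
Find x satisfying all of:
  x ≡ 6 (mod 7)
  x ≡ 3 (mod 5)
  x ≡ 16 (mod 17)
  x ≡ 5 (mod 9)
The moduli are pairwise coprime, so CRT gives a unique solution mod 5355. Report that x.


Product of moduli M = 7 · 5 · 17 · 9 = 5355.
Merge one congruence at a time:
  Start: x ≡ 6 (mod 7).
  Combine with x ≡ 3 (mod 5); new modulus lcm = 35.
    Write x = 6 + 7·t and substitute into x ≡ 3 (mod 5): 7·t ≡ 3 − 6 = -3 (mod 5).
    Reduce coefficients mod 5: 2·t ≡ 2 (mod 5).
    The inverse of 2 mod 5 is 3 (since 2·3 = 6 = 1·5 + 1), so t ≡ 3·2 = 6 ≡ 1 (mod 5).
    Then x = 6 + 7·1 = 13, valid modulo lcm(7, 5) = 35: x ≡ 13 (mod 35).
  Combine with x ≡ 16 (mod 17); new modulus lcm = 595.
    Write x = 13 + 35·t and substitute into x ≡ 16 (mod 17): 35·t ≡ 16 − 13 = 3 (mod 17).
    Reduce coefficients mod 17: 1·t ≡ 3 (mod 17).
    So t ≡ 3 (mod 17).
    Then x = 13 + 35·3 = 118, valid modulo lcm(35, 17) = 595: x ≡ 118 (mod 595).
  Combine with x ≡ 5 (mod 9); new modulus lcm = 5355.
    Write x = 118 + 595·t and substitute into x ≡ 5 (mod 9): 595·t ≡ 5 − 118 = -113 (mod 9).
    Reduce coefficients mod 9: 1·t ≡ 4 (mod 9).
    So t ≡ 4 (mod 9).
    Then x = 118 + 595·4 = 2498, valid modulo lcm(595, 9) = 5355: x ≡ 2498 (mod 5355).
Verify against each original: 2498 mod 7 = 6, 2498 mod 5 = 3, 2498 mod 17 = 16, 2498 mod 9 = 5.

x ≡ 2498 (mod 5355).


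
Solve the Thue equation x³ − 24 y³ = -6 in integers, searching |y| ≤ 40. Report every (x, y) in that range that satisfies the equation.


The equation is x³ - 24y³ = -6. For fixed y, x³ = 24·y³ − 6, so a solution requires the RHS to be a perfect cube.
Strategy: iterate y from -40 to 40, compute RHS = 24·y³ − 6, and check whether it is a (positive or negative) perfect cube.
Check small values of y:
  y = 0: RHS = -6 is not a perfect cube.
  y = 1: RHS = 18 is not a perfect cube.
  y = -1: RHS = -30 is not a perfect cube.
  y = 2: RHS = 186 is not a perfect cube.
  y = -2: RHS = -198 is not a perfect cube.
  y = 3: RHS = 642 is not a perfect cube.
  y = -3: RHS = -654 is not a perfect cube.
Continuing the search up to |y| = 40 finds no solutions either.
No (x, y) in the scanned range satisfies the equation.

No integer solutions with |y| ≤ 40.


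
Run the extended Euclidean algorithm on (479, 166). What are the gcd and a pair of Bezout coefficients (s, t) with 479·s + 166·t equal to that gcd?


Euclidean algorithm on (479, 166) — divide until remainder is 0:
  479 = 2 · 166 + 147
  166 = 1 · 147 + 19
  147 = 7 · 19 + 14
  19 = 1 · 14 + 5
  14 = 2 · 5 + 4
  5 = 1 · 4 + 1
  4 = 4 · 1 + 0
gcd(479, 166) = 1.
Track Bezout coefficients alongside the remainders: start with r₀ = 479 = a·1 + b·0 (s = 1, t = 0) and r₁ = 166 = a·0 + b·1 (s = 0, t = 1); each new remainder r_{k+1} = r_{k-1} − q_k·r_k inherits s_{k+1} = s_{k-1} − q_k·s_k, t_{k+1} = t_{k-1} − q_k·t_k, so r_k = a·s_k + b·t_k at every step:
  q = 2: r = 147, s = 1 − 2·0 = 1, t = 0 − 2·1 = -2  (check: 479·1 + 166·(-2) = 147)
  q = 1: r = 19, s = 0 − 1·1 = -1, t = 1 − 1·(-2) = 3  (check: 479·(-1) + 166·3 = 19)
  q = 7: r = 14, s = 1 − 7·(-1) = 8, t = -2 − 7·3 = -23  (check: 479·8 + 166·(-23) = 14)
  q = 1: r = 5, s = -1 − 1·8 = -9, t = 3 − 1·(-23) = 26  (check: 479·(-9) + 166·26 = 5)
  q = 2: r = 4, s = 8 − 2·(-9) = 26, t = -23 − 2·26 = -75  (check: 479·26 + 166·(-75) = 4)
  q = 1: r = 1, s = -9 − 1·26 = -35, t = 26 − 1·(-75) = 101  (check: 479·(-35) + 166·101 = 1)
The row with r = 1 (the gcd) gives the Bezout coefficients s = -35, t = 101.
Result: 479 · (-35) + 166 · (101) = 1.

gcd(479, 166) = 1; s = -35, t = 101 (check: 479·(-35) + 166·101 = 1).


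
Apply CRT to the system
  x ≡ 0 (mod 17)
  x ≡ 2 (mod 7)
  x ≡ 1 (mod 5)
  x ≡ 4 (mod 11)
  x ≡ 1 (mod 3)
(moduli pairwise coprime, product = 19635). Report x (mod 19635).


Product of moduli M = 17 · 7 · 5 · 11 · 3 = 19635.
Merge one congruence at a time:
  Start: x ≡ 0 (mod 17).
  Combine with x ≡ 2 (mod 7); new modulus lcm = 119.
    Write x = 0 + 17·t and substitute into x ≡ 2 (mod 7): 17·t ≡ 2 − 0 = 2 (mod 7).
    Reduce coefficients mod 7: 3·t ≡ 2 (mod 7).
    The inverse of 3 mod 7 is 5 (since 3·5 = 15 = 2·7 + 1), so t ≡ 5·2 = 10 ≡ 3 (mod 7).
    Then x = 0 + 17·3 = 51, valid modulo lcm(17, 7) = 119: x ≡ 51 (mod 119).
  Combine with x ≡ 1 (mod 5); new modulus lcm = 595.
    Write x = 51 + 119·t and substitute into x ≡ 1 (mod 5): 119·t ≡ 1 − 51 = -50 (mod 5).
    Reduce coefficients mod 5: 4·t ≡ 0 (mod 5).
    The inverse of 4 mod 5 is 4 (since 4·4 = 16 = 3·5 + 1), so t ≡ 4·0 = 0 ≡ 0 (mod 5).
    Then x = 51 + 119·0 = 51, valid modulo lcm(119, 5) = 595: x ≡ 51 (mod 595).
  Combine with x ≡ 4 (mod 11); new modulus lcm = 6545.
    Write x = 51 + 595·t and substitute into x ≡ 4 (mod 11): 595·t ≡ 4 − 51 = -47 (mod 11).
    Reduce coefficients mod 11: 1·t ≡ 8 (mod 11).
    So t ≡ 8 (mod 11).
    Then x = 51 + 595·8 = 4811, valid modulo lcm(595, 11) = 6545: x ≡ 4811 (mod 6545).
  Combine with x ≡ 1 (mod 3); new modulus lcm = 19635.
    Write x = 4811 + 6545·t and substitute into x ≡ 1 (mod 3): 6545·t ≡ 1 − 4811 = -4810 (mod 3).
    Reduce coefficients mod 3: 2·t ≡ 2 (mod 3).
    The inverse of 2 mod 3 is 2 (since 2·2 = 4 = 1·3 + 1), so t ≡ 2·2 = 4 ≡ 1 (mod 3).
    Then x = 4811 + 6545·1 = 11356, valid modulo lcm(6545, 3) = 19635: x ≡ 11356 (mod 19635).
Verify against each original: 11356 mod 17 = 0, 11356 mod 7 = 2, 11356 mod 5 = 1, 11356 mod 11 = 4, 11356 mod 3 = 1.

x ≡ 11356 (mod 19635).


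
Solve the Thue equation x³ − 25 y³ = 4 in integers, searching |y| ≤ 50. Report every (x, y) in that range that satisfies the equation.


The equation is x³ - 25y³ = 4. For fixed y, x³ = 25·y³ + 4, so a solution requires the RHS to be a perfect cube.
Strategy: iterate y from -50 to 50, compute RHS = 25·y³ + 4, and check whether it is a (positive or negative) perfect cube.
Check small values of y:
  y = 0: RHS = 4 is not a perfect cube.
  y = 1: RHS = 29 is not a perfect cube.
  y = -1: RHS = -21 is not a perfect cube.
  y = 2: RHS = 204 is not a perfect cube.
  y = -2: RHS = -196 is not a perfect cube.
  y = 3: RHS = 679 is not a perfect cube.
  y = -3: RHS = -671 is not a perfect cube.
Continuing the search up to |y| = 50 finds no solutions either.
No (x, y) in the scanned range satisfies the equation.

No integer solutions with |y| ≤ 50.


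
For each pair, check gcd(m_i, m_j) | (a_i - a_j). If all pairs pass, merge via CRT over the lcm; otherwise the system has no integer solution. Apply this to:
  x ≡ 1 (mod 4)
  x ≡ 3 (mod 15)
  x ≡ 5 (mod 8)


Moduli 4, 15, 8 are not pairwise coprime, so CRT works modulo lcm(m_i) when all pairwise compatibility conditions hold.
Pairwise compatibility: gcd(m_i, m_j) must divide a_i - a_j for every pair.
Merge one congruence at a time:
  Start: x ≡ 1 (mod 4).
  Combine with x ≡ 3 (mod 15): gcd(4, 15) = 1; 3 - 1 = 2, which IS divisible by 1, so compatible.
    Write x = 1 + 4·t and substitute into x ≡ 3 (mod 15): 4·t ≡ 3 − 1 = 2 (mod 15).
    The inverse of 4 mod 15 is 4 (since 4·4 = 16 = 1·15 + 1), so t ≡ 4·2 = 8 ≡ 8 (mod 15).
    Then x = 1 + 4·8 = 33, valid modulo lcm(4, 15) = 60: x ≡ 33 (mod 60).
  Combine with x ≡ 5 (mod 8): gcd(60, 8) = 4; 5 - 33 = -28, which IS divisible by 4, so compatible.
    Write x = 33 + 60·t and substitute into x ≡ 5 (mod 8): 60·t ≡ 5 − 33 = -28 (mod 8).
    Divide the congruence (and modulus) by g = 4: 15·t ≡ -7 (mod 2).
    Reduce coefficients mod 2: 1·t ≡ 1 (mod 2).
    So t ≡ 1 (mod 2).
    Then x = 33 + 60·1 = 93, valid modulo lcm(60, 8) = 120: x ≡ 93 (mod 120).
Verify: 93 mod 4 = 1, 93 mod 15 = 3, 93 mod 8 = 5.

x ≡ 93 (mod 120).


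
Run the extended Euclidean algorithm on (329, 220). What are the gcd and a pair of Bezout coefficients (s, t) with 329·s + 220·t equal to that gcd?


Euclidean algorithm on (329, 220) — divide until remainder is 0:
  329 = 1 · 220 + 109
  220 = 2 · 109 + 2
  109 = 54 · 2 + 1
  2 = 2 · 1 + 0
gcd(329, 220) = 1.
Track Bezout coefficients alongside the remainders: start with r₀ = 329 = a·1 + b·0 (s = 1, t = 0) and r₁ = 220 = a·0 + b·1 (s = 0, t = 1); each new remainder r_{k+1} = r_{k-1} − q_k·r_k inherits s_{k+1} = s_{k-1} − q_k·s_k, t_{k+1} = t_{k-1} − q_k·t_k, so r_k = a·s_k + b·t_k at every step:
  q = 1: r = 109, s = 1 − 1·0 = 1, t = 0 − 1·1 = -1  (check: 329·1 + 220·(-1) = 109)
  q = 2: r = 2, s = 0 − 2·1 = -2, t = 1 − 2·(-1) = 3  (check: 329·(-2) + 220·3 = 2)
  q = 54: r = 1, s = 1 − 54·(-2) = 109, t = -1 − 54·3 = -163  (check: 329·109 + 220·(-163) = 1)
The row with r = 1 (the gcd) gives the Bezout coefficients s = 109, t = -163.
Result: 329 · (109) + 220 · (-163) = 1.

gcd(329, 220) = 1; s = 109, t = -163 (check: 329·109 + 220·(-163) = 1).


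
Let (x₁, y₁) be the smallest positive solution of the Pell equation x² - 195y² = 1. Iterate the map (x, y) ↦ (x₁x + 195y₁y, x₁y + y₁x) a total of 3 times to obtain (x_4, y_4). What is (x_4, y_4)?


Step 1: Find the fundamental solution (x₁, y₁) of x² - 195y² = 1.
  Expand √195 as a continued fraction. a₀ = ⌊√195⌋ = 13; iterate m_{k+1} = d_k·a_k − m_k, d_{k+1} = (195 − m_{k+1}²)/d_k, a_{k+1} = ⌊(a₀ + m_{k+1})/d_{k+1}⌋ (starting m₀ = 0, d₀ = 1), with convergents p_k = a_k·p_{k-1} + p_{k-2}, q_k = a_k·q_{k-1} + q_{k-2} (p₋₁ = 1, q₋₁ = 0):
  k = 0: a₀ = 13; p₀/q₀ = 13/1; p₀² − 195·q₀² = 169 − 195 = -26.
  k = 1: m = 13, d = 26, a = ⌊(13 + 13)/26⌋ = 1; p/q = (1·13 + 1)/(1·1 + 0) = 14/1; p² − 195·q² = 196 − 195 = 1.
  The first convergent with p² − 195·q² = 1 gives the fundamental solution (x₁, y₁) = (14, 1).
Step 2: Apply the recurrence (x_{n+1}, y_{n+1}) = (x₁x_n + 195y₁y_n, x₁y_n + y₁x_n) repeatedly.
  From (x_1, y_1) = (14, 1): x_2 = 14·14 + 195·1·1 = 391; y_2 = 14·1 + 1·14 = 28.
  From (x_2, y_2) = (391, 28): x_3 = 14·391 + 195·1·28 = 10934; y_3 = 14·28 + 1·391 = 783.
  From (x_3, y_3) = (10934, 783): x_4 = 14·10934 + 195·1·783 = 305761; y_4 = 14·783 + 1·10934 = 21896.
Step 3: Verify x_4² - 195·y_4² = 93489789121 - 93489789120 = 1 (should be 1). ✓

(x_1, y_1) = (14, 1); (x_4, y_4) = (305761, 21896).


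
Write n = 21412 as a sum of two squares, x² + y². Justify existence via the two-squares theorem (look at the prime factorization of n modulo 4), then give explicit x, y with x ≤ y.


Step 1: Factor n = 21412 = 2^2 · 53 · 101.
Step 2: Check the mod-4 condition on each prime factor: 2 = 2 (special); 53 ≡ 1 (mod 4), exponent 1; 101 ≡ 1 (mod 4), exponent 1.
All primes ≡ 3 (mod 4) appear to even exponent (or don't appear), so by the two-squares theorem n IS expressible as a sum of two squares.
Step 3: Build a representation. Group n = k² · m with k = 2 and m = 53 · 101 = 5353 (a product of primes ≡ 1 (mod 4)); a representation of m scales to one of n via (k·x)² + (k·y)² = k²(x² + y²). Each prime p ≡ 1 (mod 4) is itself a sum of two squares; find a² by testing p − a² for a perfect square:
  53: 53 − 1² = 52, 53 − 2² = 49 = 7² ⇒ 53 = 2² + 7².
  101: 101 − 1² = 100 = 10² ⇒ 101 = 1² + 10².
  Combine using the Brahmagupta–Fibonacci identity (a² + b²)(c² + d²) = (ac − bd)² + (ad + bc)² = (ac + bd)² + (ad − bc)²:
  53 · 101 = 5353: from (2² + 7²)(1² + 10²), take (2·1 − 7·10, 2·10 + 7·1) = (2 − 70, 20 + 7) = (-68, 27); dropping signs (only squares matter) gives (68, 27); check 68² + 27² = 4624 + 729 = 5353 ✓.
  Scale by k = 2: (2·68, 2·27) = (136, 54).
Step 4: Order so x ≤ y and verify: 54² + 136² = 2916 + 18496 = 21412 = n. ✓

n = 21412 = 54² + 136² (one valid representation with x ≤ y).


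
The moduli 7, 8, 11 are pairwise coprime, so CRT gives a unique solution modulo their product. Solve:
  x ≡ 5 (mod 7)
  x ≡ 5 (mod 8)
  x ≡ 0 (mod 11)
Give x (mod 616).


Moduli 7, 8, 11 are pairwise coprime; by CRT there is a unique solution modulo M = 7 · 8 · 11 = 616.
Solve pairwise, accumulating the modulus:
  Start with x ≡ 5 (mod 7).
  Combine with x ≡ 5 (mod 8): since gcd(7, 8) = 1, we get a unique residue mod 56.
    Write x = 5 + 7·t and substitute into x ≡ 5 (mod 8): 7·t ≡ 5 − 5 = 0 (mod 8).
    The inverse of 7 mod 8 is 7 (since 7·7 = 49 = 6·8 + 1), so t ≡ 7·0 = 0 ≡ 0 (mod 8).
    Then x = 5 + 7·0 = 5, valid modulo lcm(7, 8) = 56: x ≡ 5 (mod 56).
  Combine with x ≡ 0 (mod 11): since gcd(56, 11) = 1, we get a unique residue mod 616.
    Write x = 5 + 56·t and substitute into x ≡ 0 (mod 11): 56·t ≡ 0 − 5 = -5 (mod 11).
    Reduce coefficients mod 11: 1·t ≡ 6 (mod 11).
    So t ≡ 6 (mod 11).
    Then x = 5 + 56·6 = 341, valid modulo lcm(56, 11) = 616: x ≡ 341 (mod 616).
Verify: 341 mod 7 = 5 ✓, 341 mod 8 = 5 ✓, 341 mod 11 = 0 ✓.

x ≡ 341 (mod 616).


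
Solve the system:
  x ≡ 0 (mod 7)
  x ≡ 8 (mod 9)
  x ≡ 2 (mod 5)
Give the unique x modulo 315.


Moduli 7, 9, 5 are pairwise coprime; by CRT there is a unique solution modulo M = 7 · 9 · 5 = 315.
Solve pairwise, accumulating the modulus:
  Start with x ≡ 0 (mod 7).
  Combine with x ≡ 8 (mod 9): since gcd(7, 9) = 1, we get a unique residue mod 63.
    Write x = 0 + 7·t and substitute into x ≡ 8 (mod 9): 7·t ≡ 8 − 0 = 8 (mod 9).
    The inverse of 7 mod 9 is 4 (since 7·4 = 28 = 3·9 + 1), so t ≡ 4·8 = 32 ≡ 5 (mod 9).
    Then x = 0 + 7·5 = 35, valid modulo lcm(7, 9) = 63: x ≡ 35 (mod 63).
  Combine with x ≡ 2 (mod 5): since gcd(63, 5) = 1, we get a unique residue mod 315.
    Write x = 35 + 63·t and substitute into x ≡ 2 (mod 5): 63·t ≡ 2 − 35 = -33 (mod 5).
    Reduce coefficients mod 5: 3·t ≡ 2 (mod 5).
    The inverse of 3 mod 5 is 2 (since 3·2 = 6 = 1·5 + 1), so t ≡ 2·2 = 4 ≡ 4 (mod 5).
    Then x = 35 + 63·4 = 287, valid modulo lcm(63, 5) = 315: x ≡ 287 (mod 315).
Verify: 287 mod 7 = 0 ✓, 287 mod 9 = 8 ✓, 287 mod 5 = 2 ✓.

x ≡ 287 (mod 315).


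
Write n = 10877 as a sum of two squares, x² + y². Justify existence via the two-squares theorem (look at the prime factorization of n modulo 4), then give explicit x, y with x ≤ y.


Step 1: Factor n = 10877 = 73 · 149.
Step 2: Check the mod-4 condition on each prime factor: 73 ≡ 1 (mod 4), exponent 1; 149 ≡ 1 (mod 4), exponent 1.
All primes ≡ 3 (mod 4) appear to even exponent (or don't appear), so by the two-squares theorem n IS expressible as a sum of two squares.
Step 3: Build a representation. Here n = 73 · 149 is a product of primes ≡ 1 (mod 4). Each prime p ≡ 1 (mod 4) is itself a sum of two squares; find a² by testing p − a² for a perfect square:
  73: 73 − 1² = 72, 73 − 2² = 69, 73 − 3² = 64 = 8² ⇒ 73 = 3² + 8².
  149: 149 − 1² = 148, 149 − 2² = 145, 149 − 3² = 140, 149 − 4² = 133, 149 − 5² = 124, 149 − 6² = 113, 149 − 7² = 100 = 10² ⇒ 149 = 7² + 10².
  Combine using the Brahmagupta–Fibonacci identity (a² + b²)(c² + d²) = (ac − bd)² + (ad + bc)² = (ac + bd)² + (ad − bc)²:
  73 · 149 = 10877: from (3² + 8²)(7² + 10²), take (3·7 − 8·10, 3·10 + 8·7) = (21 − 80, 30 + 56) = (-59, 86); dropping signs (only squares matter) gives (59, 86); check 59² + 86² = 3481 + 7396 = 10877 ✓.
Step 4: Order so x ≤ y and verify: 59² + 86² = 3481 + 7396 = 10877 = n. ✓

n = 10877 = 59² + 86² (one valid representation with x ≤ y).


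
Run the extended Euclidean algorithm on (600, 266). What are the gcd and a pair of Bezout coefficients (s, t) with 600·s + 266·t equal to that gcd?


Euclidean algorithm on (600, 266) — divide until remainder is 0:
  600 = 2 · 266 + 68
  266 = 3 · 68 + 62
  68 = 1 · 62 + 6
  62 = 10 · 6 + 2
  6 = 3 · 2 + 0
gcd(600, 266) = 2.
Track Bezout coefficients alongside the remainders: start with r₀ = 600 = a·1 + b·0 (s = 1, t = 0) and r₁ = 266 = a·0 + b·1 (s = 0, t = 1); each new remainder r_{k+1} = r_{k-1} − q_k·r_k inherits s_{k+1} = s_{k-1} − q_k·s_k, t_{k+1} = t_{k-1} − q_k·t_k, so r_k = a·s_k + b·t_k at every step:
  q = 2: r = 68, s = 1 − 2·0 = 1, t = 0 − 2·1 = -2  (check: 600·1 + 266·(-2) = 68)
  q = 3: r = 62, s = 0 − 3·1 = -3, t = 1 − 3·(-2) = 7  (check: 600·(-3) + 266·7 = 62)
  q = 1: r = 6, s = 1 − 1·(-3) = 4, t = -2 − 1·7 = -9  (check: 600·4 + 266·(-9) = 6)
  q = 10: r = 2, s = -3 − 10·4 = -43, t = 7 − 10·(-9) = 97  (check: 600·(-43) + 266·97 = 2)
The row with r = 2 (the gcd) gives the Bezout coefficients s = -43, t = 97.
Result: 600 · (-43) + 266 · (97) = 2.

gcd(600, 266) = 2; s = -43, t = 97 (check: 600·(-43) + 266·97 = 2).


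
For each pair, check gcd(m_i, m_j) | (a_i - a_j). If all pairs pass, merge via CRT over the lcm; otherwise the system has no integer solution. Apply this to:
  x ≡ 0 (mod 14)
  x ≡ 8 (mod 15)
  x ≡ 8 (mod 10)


Moduli 14, 15, 10 are not pairwise coprime, so CRT works modulo lcm(m_i) when all pairwise compatibility conditions hold.
Pairwise compatibility: gcd(m_i, m_j) must divide a_i - a_j for every pair.
Merge one congruence at a time:
  Start: x ≡ 0 (mod 14).
  Combine with x ≡ 8 (mod 15): gcd(14, 15) = 1; 8 - 0 = 8, which IS divisible by 1, so compatible.
    Write x = 0 + 14·t and substitute into x ≡ 8 (mod 15): 14·t ≡ 8 − 0 = 8 (mod 15).
    The inverse of 14 mod 15 is 14 (since 14·14 = 196 = 13·15 + 1), so t ≡ 14·8 = 112 ≡ 7 (mod 15).
    Then x = 0 + 14·7 = 98, valid modulo lcm(14, 15) = 210: x ≡ 98 (mod 210).
  Combine with x ≡ 8 (mod 10): gcd(210, 10) = 10; 8 - 98 = -90, which IS divisible by 10, so compatible.
    Write x = 98 + 210·t and substitute into x ≡ 8 (mod 10): 210·t ≡ 8 − 98 = -90 (mod 10).
    Divide the congruence (and modulus) by g = 10: 21·t ≡ -9 (mod 1).
    Modulo 1 every t works; take t = 0.
    Then x = 98 + 210·0 = 98, valid modulo lcm(210, 10) = 210: x ≡ 98 (mod 210).
Verify: 98 mod 14 = 0, 98 mod 15 = 8, 98 mod 10 = 8.

x ≡ 98 (mod 210).


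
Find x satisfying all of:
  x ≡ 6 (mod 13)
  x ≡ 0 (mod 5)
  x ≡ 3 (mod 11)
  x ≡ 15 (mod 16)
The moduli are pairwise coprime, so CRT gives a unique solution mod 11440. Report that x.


Product of moduli M = 13 · 5 · 11 · 16 = 11440.
Merge one congruence at a time:
  Start: x ≡ 6 (mod 13).
  Combine with x ≡ 0 (mod 5); new modulus lcm = 65.
    Write x = 6 + 13·t and substitute into x ≡ 0 (mod 5): 13·t ≡ 0 − 6 = -6 (mod 5).
    Reduce coefficients mod 5: 3·t ≡ 4 (mod 5).
    The inverse of 3 mod 5 is 2 (since 3·2 = 6 = 1·5 + 1), so t ≡ 2·4 = 8 ≡ 3 (mod 5).
    Then x = 6 + 13·3 = 45, valid modulo lcm(13, 5) = 65: x ≡ 45 (mod 65).
  Combine with x ≡ 3 (mod 11); new modulus lcm = 715.
    Write x = 45 + 65·t and substitute into x ≡ 3 (mod 11): 65·t ≡ 3 − 45 = -42 (mod 11).
    Reduce coefficients mod 11: 10·t ≡ 2 (mod 11).
    The inverse of 10 mod 11 is 10 (since 10·10 = 100 = 9·11 + 1), so t ≡ 10·2 = 20 ≡ 9 (mod 11).
    Then x = 45 + 65·9 = 630, valid modulo lcm(65, 11) = 715: x ≡ 630 (mod 715).
  Combine with x ≡ 15 (mod 16); new modulus lcm = 11440.
    Write x = 630 + 715·t and substitute into x ≡ 15 (mod 16): 715·t ≡ 15 − 630 = -615 (mod 16).
    Reduce coefficients mod 16: 11·t ≡ 9 (mod 16).
    The inverse of 11 mod 16 is 3 (since 11·3 = 33 = 2·16 + 1), so t ≡ 3·9 = 27 ≡ 11 (mod 16).
    Then x = 630 + 715·11 = 8495, valid modulo lcm(715, 16) = 11440: x ≡ 8495 (mod 11440).
Verify against each original: 8495 mod 13 = 6, 8495 mod 5 = 0, 8495 mod 11 = 3, 8495 mod 16 = 15.

x ≡ 8495 (mod 11440).


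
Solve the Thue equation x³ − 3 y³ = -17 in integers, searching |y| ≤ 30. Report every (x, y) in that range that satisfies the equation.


The equation is x³ - 3y³ = -17. For fixed y, x³ = 3·y³ − 17, so a solution requires the RHS to be a perfect cube.
Strategy: iterate y from -30 to 30, compute RHS = 3·y³ − 17, and check whether it is a (positive or negative) perfect cube.
Check small values of y:
  y = 0: RHS = -17 is not a perfect cube.
  y = 1: RHS = -14 is not a perfect cube.
  y = -1: RHS = -20 is not a perfect cube.
  y = 2: RHS = 7 is not a perfect cube.
  y = -2: RHS = -41 is not a perfect cube.
  y = 3: RHS = 64 = (4)³ ⇒ x = 4 works.
  y = -3: RHS = -98 is not a perfect cube.
Continuing the search up to |y| = 30 finds no further solutions beyond those listed.
Collected solutions: (4, 3).

Solutions (with |y| ≤ 30): (4, 3).


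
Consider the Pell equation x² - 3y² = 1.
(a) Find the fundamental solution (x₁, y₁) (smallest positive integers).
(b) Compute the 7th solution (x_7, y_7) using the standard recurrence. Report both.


Step 1: Find the fundamental solution (x₁, y₁) of x² - 3y² = 1.
  Expand √3 as a continued fraction. a₀ = ⌊√3⌋ = 1; iterate m_{k+1} = d_k·a_k − m_k, d_{k+1} = (3 − m_{k+1}²)/d_k, a_{k+1} = ⌊(a₀ + m_{k+1})/d_{k+1}⌋ (starting m₀ = 0, d₀ = 1), with convergents p_k = a_k·p_{k-1} + p_{k-2}, q_k = a_k·q_{k-1} + q_{k-2} (p₋₁ = 1, q₋₁ = 0):
  k = 0: a₀ = 1; p₀/q₀ = 1/1; p₀² − 3·q₀² = 1 − 3 = -2.
  k = 1: m = 1, d = 2, a = ⌊(1 + 1)/2⌋ = 1; p/q = (1·1 + 1)/(1·1 + 0) = 2/1; p² − 3·q² = 4 − 3 = 1.
  The first convergent with p² − 3·q² = 1 gives the fundamental solution (x₁, y₁) = (2, 1).
Step 2: Apply the recurrence (x_{n+1}, y_{n+1}) = (x₁x_n + 3y₁y_n, x₁y_n + y₁x_n) repeatedly.
  From (x_1, y_1) = (2, 1): x_2 = 2·2 + 3·1·1 = 7; y_2 = 2·1 + 1·2 = 4.
  From (x_2, y_2) = (7, 4): x_3 = 2·7 + 3·1·4 = 26; y_3 = 2·4 + 1·7 = 15.
  From (x_3, y_3) = (26, 15): x_4 = 2·26 + 3·1·15 = 97; y_4 = 2·15 + 1·26 = 56.
  From (x_4, y_4) = (97, 56): x_5 = 2·97 + 3·1·56 = 362; y_5 = 2·56 + 1·97 = 209.
  From (x_5, y_5) = (362, 209): x_6 = 2·362 + 3·1·209 = 1351; y_6 = 2·209 + 1·362 = 780.
  From (x_6, y_6) = (1351, 780): x_7 = 2·1351 + 3·1·780 = 5042; y_7 = 2·780 + 1·1351 = 2911.
Step 3: Verify x_7² - 3·y_7² = 25421764 - 25421763 = 1 (should be 1). ✓

(x_1, y_1) = (2, 1); (x_7, y_7) = (5042, 2911).


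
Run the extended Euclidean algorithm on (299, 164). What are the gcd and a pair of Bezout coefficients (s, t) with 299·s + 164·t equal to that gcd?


Euclidean algorithm on (299, 164) — divide until remainder is 0:
  299 = 1 · 164 + 135
  164 = 1 · 135 + 29
  135 = 4 · 29 + 19
  29 = 1 · 19 + 10
  19 = 1 · 10 + 9
  10 = 1 · 9 + 1
  9 = 9 · 1 + 0
gcd(299, 164) = 1.
Track Bezout coefficients alongside the remainders: start with r₀ = 299 = a·1 + b·0 (s = 1, t = 0) and r₁ = 164 = a·0 + b·1 (s = 0, t = 1); each new remainder r_{k+1} = r_{k-1} − q_k·r_k inherits s_{k+1} = s_{k-1} − q_k·s_k, t_{k+1} = t_{k-1} − q_k·t_k, so r_k = a·s_k + b·t_k at every step:
  q = 1: r = 135, s = 1 − 1·0 = 1, t = 0 − 1·1 = -1  (check: 299·1 + 164·(-1) = 135)
  q = 1: r = 29, s = 0 − 1·1 = -1, t = 1 − 1·(-1) = 2  (check: 299·(-1) + 164·2 = 29)
  q = 4: r = 19, s = 1 − 4·(-1) = 5, t = -1 − 4·2 = -9  (check: 299·5 + 164·(-9) = 19)
  q = 1: r = 10, s = -1 − 1·5 = -6, t = 2 − 1·(-9) = 11  (check: 299·(-6) + 164·11 = 10)
  q = 1: r = 9, s = 5 − 1·(-6) = 11, t = -9 − 1·11 = -20  (check: 299·11 + 164·(-20) = 9)
  q = 1: r = 1, s = -6 − 1·11 = -17, t = 11 − 1·(-20) = 31  (check: 299·(-17) + 164·31 = 1)
The row with r = 1 (the gcd) gives the Bezout coefficients s = -17, t = 31.
Result: 299 · (-17) + 164 · (31) = 1.

gcd(299, 164) = 1; s = -17, t = 31 (check: 299·(-17) + 164·31 = 1).


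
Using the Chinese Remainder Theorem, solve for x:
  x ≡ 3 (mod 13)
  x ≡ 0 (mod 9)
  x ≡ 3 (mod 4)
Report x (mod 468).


Moduli 13, 9, 4 are pairwise coprime; by CRT there is a unique solution modulo M = 13 · 9 · 4 = 468.
Solve pairwise, accumulating the modulus:
  Start with x ≡ 3 (mod 13).
  Combine with x ≡ 0 (mod 9): since gcd(13, 9) = 1, we get a unique residue mod 117.
    Write x = 3 + 13·t and substitute into x ≡ 0 (mod 9): 13·t ≡ 0 − 3 = -3 (mod 9).
    Reduce coefficients mod 9: 4·t ≡ 6 (mod 9).
    The inverse of 4 mod 9 is 7 (since 4·7 = 28 = 3·9 + 1), so t ≡ 7·6 = 42 ≡ 6 (mod 9).
    Then x = 3 + 13·6 = 81, valid modulo lcm(13, 9) = 117: x ≡ 81 (mod 117).
  Combine with x ≡ 3 (mod 4): since gcd(117, 4) = 1, we get a unique residue mod 468.
    Write x = 81 + 117·t and substitute into x ≡ 3 (mod 4): 117·t ≡ 3 − 81 = -78 (mod 4).
    Reduce coefficients mod 4: 1·t ≡ 2 (mod 4).
    So t ≡ 2 (mod 4).
    Then x = 81 + 117·2 = 315, valid modulo lcm(117, 4) = 468: x ≡ 315 (mod 468).
Verify: 315 mod 13 = 3 ✓, 315 mod 9 = 0 ✓, 315 mod 4 = 3 ✓.

x ≡ 315 (mod 468).


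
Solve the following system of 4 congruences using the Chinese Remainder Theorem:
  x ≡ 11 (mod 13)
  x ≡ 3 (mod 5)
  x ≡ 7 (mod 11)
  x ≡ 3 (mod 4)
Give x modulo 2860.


Product of moduli M = 13 · 5 · 11 · 4 = 2860.
Merge one congruence at a time:
  Start: x ≡ 11 (mod 13).
  Combine with x ≡ 3 (mod 5); new modulus lcm = 65.
    Write x = 11 + 13·t and substitute into x ≡ 3 (mod 5): 13·t ≡ 3 − 11 = -8 (mod 5).
    Reduce coefficients mod 5: 3·t ≡ 2 (mod 5).
    The inverse of 3 mod 5 is 2 (since 3·2 = 6 = 1·5 + 1), so t ≡ 2·2 = 4 ≡ 4 (mod 5).
    Then x = 11 + 13·4 = 63, valid modulo lcm(13, 5) = 65: x ≡ 63 (mod 65).
  Combine with x ≡ 7 (mod 11); new modulus lcm = 715.
    Write x = 63 + 65·t and substitute into x ≡ 7 (mod 11): 65·t ≡ 7 − 63 = -56 (mod 11).
    Reduce coefficients mod 11: 10·t ≡ 10 (mod 11).
    The inverse of 10 mod 11 is 10 (since 10·10 = 100 = 9·11 + 1), so t ≡ 10·10 = 100 ≡ 1 (mod 11).
    Then x = 63 + 65·1 = 128, valid modulo lcm(65, 11) = 715: x ≡ 128 (mod 715).
  Combine with x ≡ 3 (mod 4); new modulus lcm = 2860.
    Write x = 128 + 715·t and substitute into x ≡ 3 (mod 4): 715·t ≡ 3 − 128 = -125 (mod 4).
    Reduce coefficients mod 4: 3·t ≡ 3 (mod 4).
    The inverse of 3 mod 4 is 3 (since 3·3 = 9 = 2·4 + 1), so t ≡ 3·3 = 9 ≡ 1 (mod 4).
    Then x = 128 + 715·1 = 843, valid modulo lcm(715, 4) = 2860: x ≡ 843 (mod 2860).
Verify against each original: 843 mod 13 = 11, 843 mod 5 = 3, 843 mod 11 = 7, 843 mod 4 = 3.

x ≡ 843 (mod 2860).


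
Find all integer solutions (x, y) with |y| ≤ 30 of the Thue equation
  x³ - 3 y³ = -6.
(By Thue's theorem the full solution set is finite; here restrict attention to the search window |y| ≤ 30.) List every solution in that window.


The equation is x³ - 3y³ = -6. For fixed y, x³ = 3·y³ − 6, so a solution requires the RHS to be a perfect cube.
Strategy: iterate y from -30 to 30, compute RHS = 3·y³ − 6, and check whether it is a (positive or negative) perfect cube.
Check small values of y:
  y = 0: RHS = -6 is not a perfect cube.
  y = 1: RHS = -3 is not a perfect cube.
  y = -1: RHS = -9 is not a perfect cube.
  y = 2: RHS = 18 is not a perfect cube.
  y = -2: RHS = -30 is not a perfect cube.
  y = 3: RHS = 75 is not a perfect cube.
  y = -3: RHS = -87 is not a perfect cube.
Continuing the search up to |y| = 30 finds no solutions either.
No (x, y) in the scanned range satisfies the equation.

No integer solutions with |y| ≤ 30.


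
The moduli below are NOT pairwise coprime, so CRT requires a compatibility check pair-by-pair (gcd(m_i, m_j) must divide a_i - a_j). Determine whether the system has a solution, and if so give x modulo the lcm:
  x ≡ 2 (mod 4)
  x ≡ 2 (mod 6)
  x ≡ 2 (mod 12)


Moduli 4, 6, 12 are not pairwise coprime, so CRT works modulo lcm(m_i) when all pairwise compatibility conditions hold.
Pairwise compatibility: gcd(m_i, m_j) must divide a_i - a_j for every pair.
Merge one congruence at a time:
  Start: x ≡ 2 (mod 4).
  Combine with x ≡ 2 (mod 6): gcd(4, 6) = 2; 2 - 2 = 0, which IS divisible by 2, so compatible.
    Write x = 2 + 4·t and substitute into x ≡ 2 (mod 6): 4·t ≡ 2 − 2 = 0 (mod 6).
    Divide the congruence (and modulus) by g = 2: 2·t ≡ 0 (mod 3).
    The inverse of 2 mod 3 is 2 (since 2·2 = 4 = 1·3 + 1), so t ≡ 2·0 = 0 ≡ 0 (mod 3).
    Then x = 2 + 4·0 = 2, valid modulo lcm(4, 6) = 12: x ≡ 2 (mod 12).
  Combine with x ≡ 2 (mod 12): gcd(12, 12) = 12; 2 - 2 = 0, which IS divisible by 12, so compatible.
    Write x = 2 + 12·t and substitute into x ≡ 2 (mod 12): 12·t ≡ 2 − 2 = 0 (mod 12).
    Divide the congruence (and modulus) by g = 12: 1·t ≡ 0 (mod 1).
    Modulo 1 every t works; take t = 0.
    Then x = 2 + 12·0 = 2, valid modulo lcm(12, 12) = 12: x ≡ 2 (mod 12).
Verify: 2 mod 4 = 2, 2 mod 6 = 2, 2 mod 12 = 2.

x ≡ 2 (mod 12).


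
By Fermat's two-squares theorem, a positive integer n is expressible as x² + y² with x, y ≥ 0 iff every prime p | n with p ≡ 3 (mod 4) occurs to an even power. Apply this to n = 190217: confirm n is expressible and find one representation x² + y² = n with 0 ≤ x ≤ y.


Step 1: Factor n = 190217 = 37 · 53 · 97.
Step 2: Check the mod-4 condition on each prime factor: 37 ≡ 1 (mod 4), exponent 1; 53 ≡ 1 (mod 4), exponent 1; 97 ≡ 1 (mod 4), exponent 1.
All primes ≡ 3 (mod 4) appear to even exponent (or don't appear), so by the two-squares theorem n IS expressible as a sum of two squares.
Step 3: Build a representation. Here n = 37 · 53 · 97 is a product of primes ≡ 1 (mod 4). Each prime p ≡ 1 (mod 4) is itself a sum of two squares; find a² by testing p − a² for a perfect square:
  37: 37 − 1² = 36 = 6² ⇒ 37 = 1² + 6².
  53: 53 − 1² = 52, 53 − 2² = 49 = 7² ⇒ 53 = 2² + 7².
  97: 97 − 1² = 96, 97 − 2² = 93, 97 − 3² = 88, 97 − 4² = 81 = 9² ⇒ 97 = 4² + 9².
  Combine using the Brahmagupta–Fibonacci identity (a² + b²)(c² + d²) = (ac − bd)² + (ad + bc)² = (ac + bd)² + (ad − bc)²:
  37 · 53 = 1961: from (1² + 6²)(2² + 7²), take (1·2 − 6·7, 1·7 + 6·2) = (2 − 42, 7 + 12) = (-40, 19); dropping signs (only squares matter) gives (40, 19); check 40² + 19² = 1600 + 361 = 1961 ✓.
  1961 · 97 = 190217: from (40² + 19²)(4² + 9²), take (40·4 − 19·9, 40·9 + 19·4) = (160 − 171, 360 + 76) = (-11, 436); dropping signs (only squares matter) gives (11, 436); check 11² + 436² = 121 + 190096 = 190217 ✓.
Step 4: Order so x ≤ y and verify: 11² + 436² = 121 + 190096 = 190217 = n. ✓

n = 190217 = 11² + 436² (one valid representation with x ≤ y).


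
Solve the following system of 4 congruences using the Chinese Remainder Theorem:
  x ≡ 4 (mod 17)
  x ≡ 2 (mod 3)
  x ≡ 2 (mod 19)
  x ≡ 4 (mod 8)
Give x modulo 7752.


Product of moduli M = 17 · 3 · 19 · 8 = 7752.
Merge one congruence at a time:
  Start: x ≡ 4 (mod 17).
  Combine with x ≡ 2 (mod 3); new modulus lcm = 51.
    Write x = 4 + 17·t and substitute into x ≡ 2 (mod 3): 17·t ≡ 2 − 4 = -2 (mod 3).
    Reduce coefficients mod 3: 2·t ≡ 1 (mod 3).
    The inverse of 2 mod 3 is 2 (since 2·2 = 4 = 1·3 + 1), so t ≡ 2·1 = 2 ≡ 2 (mod 3).
    Then x = 4 + 17·2 = 38, valid modulo lcm(17, 3) = 51: x ≡ 38 (mod 51).
  Combine with x ≡ 2 (mod 19); new modulus lcm = 969.
    Write x = 38 + 51·t and substitute into x ≡ 2 (mod 19): 51·t ≡ 2 − 38 = -36 (mod 19).
    Reduce coefficients mod 19: 13·t ≡ 2 (mod 19).
    The inverse of 13 mod 19 is 3 (since 13·3 = 39 = 2·19 + 1), so t ≡ 3·2 = 6 ≡ 6 (mod 19).
    Then x = 38 + 51·6 = 344, valid modulo lcm(51, 19) = 969: x ≡ 344 (mod 969).
  Combine with x ≡ 4 (mod 8); new modulus lcm = 7752.
    Write x = 344 + 969·t and substitute into x ≡ 4 (mod 8): 969·t ≡ 4 − 344 = -340 (mod 8).
    Reduce coefficients mod 8: 1·t ≡ 4 (mod 8).
    So t ≡ 4 (mod 8).
    Then x = 344 + 969·4 = 4220, valid modulo lcm(969, 8) = 7752: x ≡ 4220 (mod 7752).
Verify against each original: 4220 mod 17 = 4, 4220 mod 3 = 2, 4220 mod 19 = 2, 4220 mod 8 = 4.

x ≡ 4220 (mod 7752).


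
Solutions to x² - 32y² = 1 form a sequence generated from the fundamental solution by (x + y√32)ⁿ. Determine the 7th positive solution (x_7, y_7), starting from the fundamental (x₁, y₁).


Step 1: Find the fundamental solution (x₁, y₁) of x² - 32y² = 1.
  Expand √32 as a continued fraction. a₀ = ⌊√32⌋ = 5; iterate m_{k+1} = d_k·a_k − m_k, d_{k+1} = (32 − m_{k+1}²)/d_k, a_{k+1} = ⌊(a₀ + m_{k+1})/d_{k+1}⌋ (starting m₀ = 0, d₀ = 1), with convergents p_k = a_k·p_{k-1} + p_{k-2}, q_k = a_k·q_{k-1} + q_{k-2} (p₋₁ = 1, q₋₁ = 0):
  k = 0: a₀ = 5; p₀/q₀ = 5/1; p₀² − 32·q₀² = 25 − 32 = -7.
  k = 1: m = 5, d = 7, a = ⌊(5 + 5)/7⌋ = 1; p/q = (1·5 + 1)/(1·1 + 0) = 6/1; p² − 32·q² = 36 − 32 = 4.
  k = 2: m = 2, d = 4, a = ⌊(5 + 2)/4⌋ = 1; p/q = (1·6 + 5)/(1·1 + 1) = 11/2; p² − 32·q² = 121 − 128 = -7.
  k = 3: m = 2, d = 7, a = ⌊(5 + 2)/7⌋ = 1; p/q = (1·11 + 6)/(1·2 + 1) = 17/3; p² − 32·q² = 289 − 288 = 1.
  The first convergent with p² − 32·q² = 1 gives the fundamental solution (x₁, y₁) = (17, 3).
Step 2: Apply the recurrence (x_{n+1}, y_{n+1}) = (x₁x_n + 32y₁y_n, x₁y_n + y₁x_n) repeatedly.
  From (x_1, y_1) = (17, 3): x_2 = 17·17 + 32·3·3 = 577; y_2 = 17·3 + 3·17 = 102.
  From (x_2, y_2) = (577, 102): x_3 = 17·577 + 32·3·102 = 19601; y_3 = 17·102 + 3·577 = 3465.
  From (x_3, y_3) = (19601, 3465): x_4 = 17·19601 + 32·3·3465 = 665857; y_4 = 17·3465 + 3·19601 = 117708.
  From (x_4, y_4) = (665857, 117708): x_5 = 17·665857 + 32·3·117708 = 22619537; y_5 = 17·117708 + 3·665857 = 3998607.
  From (x_5, y_5) = (22619537, 3998607): x_6 = 17·22619537 + 32·3·3998607 = 768398401; y_6 = 17·3998607 + 3·22619537 = 135834930.
  From (x_6, y_6) = (768398401, 135834930): x_7 = 17·768398401 + 32·3·135834930 = 26102926097; y_7 = 17·135834930 + 3·768398401 = 4614389013.
Step 3: Verify x_7² - 32·y_7² = 681362750825443653409 - 681362750825443653408 = 1 (should be 1). ✓

(x_1, y_1) = (17, 3); (x_7, y_7) = (26102926097, 4614389013).


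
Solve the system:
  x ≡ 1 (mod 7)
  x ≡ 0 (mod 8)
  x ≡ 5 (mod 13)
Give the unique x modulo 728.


Moduli 7, 8, 13 are pairwise coprime; by CRT there is a unique solution modulo M = 7 · 8 · 13 = 728.
Solve pairwise, accumulating the modulus:
  Start with x ≡ 1 (mod 7).
  Combine with x ≡ 0 (mod 8): since gcd(7, 8) = 1, we get a unique residue mod 56.
    Write x = 1 + 7·t and substitute into x ≡ 0 (mod 8): 7·t ≡ 0 − 1 = -1 (mod 8).
    Reduce coefficients mod 8: 7·t ≡ 7 (mod 8).
    The inverse of 7 mod 8 is 7 (since 7·7 = 49 = 6·8 + 1), so t ≡ 7·7 = 49 ≡ 1 (mod 8).
    Then x = 1 + 7·1 = 8, valid modulo lcm(7, 8) = 56: x ≡ 8 (mod 56).
  Combine with x ≡ 5 (mod 13): since gcd(56, 13) = 1, we get a unique residue mod 728.
    Write x = 8 + 56·t and substitute into x ≡ 5 (mod 13): 56·t ≡ 5 − 8 = -3 (mod 13).
    Reduce coefficients mod 13: 4·t ≡ 10 (mod 13).
    The inverse of 4 mod 13 is 10 (since 4·10 = 40 = 3·13 + 1), so t ≡ 10·10 = 100 ≡ 9 (mod 13).
    Then x = 8 + 56·9 = 512, valid modulo lcm(56, 13) = 728: x ≡ 512 (mod 728).
Verify: 512 mod 7 = 1 ✓, 512 mod 8 = 0 ✓, 512 mod 13 = 5 ✓.

x ≡ 512 (mod 728).


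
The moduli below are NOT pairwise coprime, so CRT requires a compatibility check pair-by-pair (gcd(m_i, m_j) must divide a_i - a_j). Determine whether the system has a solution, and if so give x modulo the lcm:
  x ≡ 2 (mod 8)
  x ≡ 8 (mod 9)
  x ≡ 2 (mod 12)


Moduli 8, 9, 12 are not pairwise coprime, so CRT works modulo lcm(m_i) when all pairwise compatibility conditions hold.
Pairwise compatibility: gcd(m_i, m_j) must divide a_i - a_j for every pair.
Merge one congruence at a time:
  Start: x ≡ 2 (mod 8).
  Combine with x ≡ 8 (mod 9): gcd(8, 9) = 1; 8 - 2 = 6, which IS divisible by 1, so compatible.
    Write x = 2 + 8·t and substitute into x ≡ 8 (mod 9): 8·t ≡ 8 − 2 = 6 (mod 9).
    The inverse of 8 mod 9 is 8 (since 8·8 = 64 = 7·9 + 1), so t ≡ 8·6 = 48 ≡ 3 (mod 9).
    Then x = 2 + 8·3 = 26, valid modulo lcm(8, 9) = 72: x ≡ 26 (mod 72).
  Combine with x ≡ 2 (mod 12): gcd(72, 12) = 12; 2 - 26 = -24, which IS divisible by 12, so compatible.
    Write x = 26 + 72·t and substitute into x ≡ 2 (mod 12): 72·t ≡ 2 − 26 = -24 (mod 12).
    Divide the congruence (and modulus) by g = 12: 6·t ≡ -2 (mod 1).
    Modulo 1 every t works; take t = 0.
    Then x = 26 + 72·0 = 26, valid modulo lcm(72, 12) = 72: x ≡ 26 (mod 72).
Verify: 26 mod 8 = 2, 26 mod 9 = 8, 26 mod 12 = 2.

x ≡ 26 (mod 72).


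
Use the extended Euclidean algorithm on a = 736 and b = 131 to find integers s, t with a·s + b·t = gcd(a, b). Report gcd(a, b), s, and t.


Euclidean algorithm on (736, 131) — divide until remainder is 0:
  736 = 5 · 131 + 81
  131 = 1 · 81 + 50
  81 = 1 · 50 + 31
  50 = 1 · 31 + 19
  31 = 1 · 19 + 12
  19 = 1 · 12 + 7
  12 = 1 · 7 + 5
  7 = 1 · 5 + 2
  5 = 2 · 2 + 1
  2 = 2 · 1 + 0
gcd(736, 131) = 1.
Track Bezout coefficients alongside the remainders: start with r₀ = 736 = a·1 + b·0 (s = 1, t = 0) and r₁ = 131 = a·0 + b·1 (s = 0, t = 1); each new remainder r_{k+1} = r_{k-1} − q_k·r_k inherits s_{k+1} = s_{k-1} − q_k·s_k, t_{k+1} = t_{k-1} − q_k·t_k, so r_k = a·s_k + b·t_k at every step:
  q = 5: r = 81, s = 1 − 5·0 = 1, t = 0 − 5·1 = -5  (check: 736·1 + 131·(-5) = 81)
  q = 1: r = 50, s = 0 − 1·1 = -1, t = 1 − 1·(-5) = 6  (check: 736·(-1) + 131·6 = 50)
  q = 1: r = 31, s = 1 − 1·(-1) = 2, t = -5 − 1·6 = -11  (check: 736·2 + 131·(-11) = 31)
  q = 1: r = 19, s = -1 − 1·2 = -3, t = 6 − 1·(-11) = 17  (check: 736·(-3) + 131·17 = 19)
  q = 1: r = 12, s = 2 − 1·(-3) = 5, t = -11 − 1·17 = -28  (check: 736·5 + 131·(-28) = 12)
  q = 1: r = 7, s = -3 − 1·5 = -8, t = 17 − 1·(-28) = 45  (check: 736·(-8) + 131·45 = 7)
  q = 1: r = 5, s = 5 − 1·(-8) = 13, t = -28 − 1·45 = -73  (check: 736·13 + 131·(-73) = 5)
  q = 1: r = 2, s = -8 − 1·13 = -21, t = 45 − 1·(-73) = 118  (check: 736·(-21) + 131·118 = 2)
  q = 2: r = 1, s = 13 − 2·(-21) = 55, t = -73 − 2·118 = -309  (check: 736·55 + 131·(-309) = 1)
The row with r = 1 (the gcd) gives the Bezout coefficients s = 55, t = -309.
Result: 736 · (55) + 131 · (-309) = 1.

gcd(736, 131) = 1; s = 55, t = -309 (check: 736·55 + 131·(-309) = 1).
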